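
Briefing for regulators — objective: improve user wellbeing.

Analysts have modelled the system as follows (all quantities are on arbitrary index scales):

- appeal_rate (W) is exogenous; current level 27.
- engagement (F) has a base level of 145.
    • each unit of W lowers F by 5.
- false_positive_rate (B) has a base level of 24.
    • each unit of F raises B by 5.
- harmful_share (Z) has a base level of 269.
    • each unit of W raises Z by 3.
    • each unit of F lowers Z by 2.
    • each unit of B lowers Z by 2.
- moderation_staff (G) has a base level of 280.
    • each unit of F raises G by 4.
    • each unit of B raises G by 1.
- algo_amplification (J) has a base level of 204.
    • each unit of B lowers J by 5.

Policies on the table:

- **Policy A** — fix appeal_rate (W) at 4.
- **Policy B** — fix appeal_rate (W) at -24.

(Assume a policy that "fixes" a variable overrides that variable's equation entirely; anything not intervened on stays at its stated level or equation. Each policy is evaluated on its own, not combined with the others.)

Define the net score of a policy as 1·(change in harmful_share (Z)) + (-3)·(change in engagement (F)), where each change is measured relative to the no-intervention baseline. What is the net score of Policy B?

-3978

Baseline:
  W = 27
  F = 145 − 5·27 = 10
  B = 24 + 5·10 = 74
  Z = 269 + 3·27 − 2·10 − 2·74 = 182
Policy B (W := -24):
  W = -24
  F = 145 − 5·(-24) = 265
  B = 24 + 5·265 = 1349
  Z = 269 + 3·(-24) − 2·265 − 2·1349 = -3031
ΔZ = -3031 − 182 = -3213; ΔF = 265 − 10 = 255
Score = 1·(-3213) + (-3)·255 = -3978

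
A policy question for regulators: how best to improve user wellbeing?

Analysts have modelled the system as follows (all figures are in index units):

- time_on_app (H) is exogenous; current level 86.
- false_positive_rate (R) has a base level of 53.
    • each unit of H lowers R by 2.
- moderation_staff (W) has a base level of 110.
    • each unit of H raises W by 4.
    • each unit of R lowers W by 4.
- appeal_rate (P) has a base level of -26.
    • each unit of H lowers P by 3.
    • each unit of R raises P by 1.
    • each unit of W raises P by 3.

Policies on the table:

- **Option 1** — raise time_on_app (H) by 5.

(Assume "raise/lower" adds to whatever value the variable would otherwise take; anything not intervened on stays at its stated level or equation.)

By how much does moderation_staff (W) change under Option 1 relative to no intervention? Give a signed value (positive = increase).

Baseline:
  H = 86
  R = 53 − 2·86 = -119
  W = 110 + 4·86 − 4·(-119) = 930
Option 1 (H + 5):
  H = 86 + 5 = 91
  R = 53 − 2·91 = -129
  W = 110 + 4·91 − 4·(-129) = 990
Change in W: 990 − 930 = 60

60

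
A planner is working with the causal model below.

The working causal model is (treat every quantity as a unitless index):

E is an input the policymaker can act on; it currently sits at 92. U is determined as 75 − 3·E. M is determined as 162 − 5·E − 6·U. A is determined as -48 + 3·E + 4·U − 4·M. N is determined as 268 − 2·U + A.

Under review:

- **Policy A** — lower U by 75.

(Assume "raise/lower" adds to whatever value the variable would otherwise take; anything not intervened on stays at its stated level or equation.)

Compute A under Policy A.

-6308

Policy A (U − 75):
  E = 92
  U = 75 − 3·92 (−75 from intervention) = -276
  M = 162 − 5·92 − 6·(-276) = 1358
  A = -48 + 3·92 + 4·(-276) − 4·1358 = -6308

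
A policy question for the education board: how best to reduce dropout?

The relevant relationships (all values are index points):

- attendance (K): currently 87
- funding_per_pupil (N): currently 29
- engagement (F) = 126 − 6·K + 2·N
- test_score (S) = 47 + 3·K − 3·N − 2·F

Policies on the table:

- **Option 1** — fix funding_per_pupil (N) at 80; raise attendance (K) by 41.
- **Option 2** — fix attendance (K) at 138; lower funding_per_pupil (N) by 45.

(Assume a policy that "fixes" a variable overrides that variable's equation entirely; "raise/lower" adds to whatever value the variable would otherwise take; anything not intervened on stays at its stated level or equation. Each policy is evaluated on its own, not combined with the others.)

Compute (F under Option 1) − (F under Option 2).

252

Option 1 (N := 80, K + 41):
  K = 87 + 41 = 128
  N = 80
  F = 126 − 6·128 + 2·80 = -482
Option 2 (K := 138, N − 45):
  K = 138
  N = 29 − 45 = -16
  F = 126 − 6·138 + 2·(-16) = -734
F: -482 − (-734) = 252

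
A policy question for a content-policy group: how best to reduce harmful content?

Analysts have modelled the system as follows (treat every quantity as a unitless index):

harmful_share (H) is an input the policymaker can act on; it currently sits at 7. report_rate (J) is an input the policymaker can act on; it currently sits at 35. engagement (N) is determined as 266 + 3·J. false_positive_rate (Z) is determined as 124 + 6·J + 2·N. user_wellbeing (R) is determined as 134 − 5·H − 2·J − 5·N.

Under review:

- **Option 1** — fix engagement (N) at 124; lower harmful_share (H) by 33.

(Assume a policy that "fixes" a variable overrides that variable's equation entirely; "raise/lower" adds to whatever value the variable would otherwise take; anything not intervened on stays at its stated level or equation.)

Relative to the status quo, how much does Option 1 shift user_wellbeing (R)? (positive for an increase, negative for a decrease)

Baseline:
  H = 7
  J = 35
  N = 266 + 3·35 = 371
  R = 134 − 5·7 − 2·35 − 5·371 = -1826
Option 1 (N := 124, H − 33):
  H = 7 − 33 = -26
  J = 35
  N = 124
  R = 134 − 5·(-26) − 2·35 − 5·124 = -426
Change in R: -426 − (-1826) = 1400

1400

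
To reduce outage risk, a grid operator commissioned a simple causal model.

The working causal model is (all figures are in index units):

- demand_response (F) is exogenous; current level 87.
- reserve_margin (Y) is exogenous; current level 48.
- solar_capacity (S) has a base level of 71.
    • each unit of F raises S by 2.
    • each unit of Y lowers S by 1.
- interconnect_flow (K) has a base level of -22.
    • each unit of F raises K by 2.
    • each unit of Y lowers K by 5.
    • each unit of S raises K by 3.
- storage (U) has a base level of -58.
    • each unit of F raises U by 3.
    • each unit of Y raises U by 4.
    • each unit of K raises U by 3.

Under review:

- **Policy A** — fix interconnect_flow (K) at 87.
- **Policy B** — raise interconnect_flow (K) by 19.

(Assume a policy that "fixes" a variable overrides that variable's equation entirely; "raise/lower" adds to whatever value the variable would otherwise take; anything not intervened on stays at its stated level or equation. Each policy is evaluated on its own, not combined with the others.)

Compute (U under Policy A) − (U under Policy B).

-1305

Policy A (K := 87):
  F = 87
  Y = 48
  S = 71 + 2·87 − 48 = 197
  K = 87
  U = -58 + 3·87 + 4·48 + 3·87 = 656
Policy B (K + 19):
  F = 87
  Y = 48
  S = 71 + 2·87 − 48 = 197
  K = -22 + 2·87 − 5·48 + 3·197 (+19 from intervention) = 522
  U = -58 + 3·87 + 4·48 + 3·522 = 1961
U: 656 − 1961 = -1305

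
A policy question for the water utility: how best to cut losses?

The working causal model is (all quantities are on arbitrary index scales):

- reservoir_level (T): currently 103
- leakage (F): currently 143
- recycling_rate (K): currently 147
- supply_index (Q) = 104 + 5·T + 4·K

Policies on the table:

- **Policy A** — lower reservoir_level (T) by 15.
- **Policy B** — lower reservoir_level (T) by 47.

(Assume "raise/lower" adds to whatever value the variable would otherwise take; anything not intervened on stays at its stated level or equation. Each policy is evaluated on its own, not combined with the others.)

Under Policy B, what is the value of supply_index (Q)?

972

Policy B (T − 47):
  T = 103 − 47 = 56
  K = 147
  Q = 104 + 5·56 + 4·147 = 972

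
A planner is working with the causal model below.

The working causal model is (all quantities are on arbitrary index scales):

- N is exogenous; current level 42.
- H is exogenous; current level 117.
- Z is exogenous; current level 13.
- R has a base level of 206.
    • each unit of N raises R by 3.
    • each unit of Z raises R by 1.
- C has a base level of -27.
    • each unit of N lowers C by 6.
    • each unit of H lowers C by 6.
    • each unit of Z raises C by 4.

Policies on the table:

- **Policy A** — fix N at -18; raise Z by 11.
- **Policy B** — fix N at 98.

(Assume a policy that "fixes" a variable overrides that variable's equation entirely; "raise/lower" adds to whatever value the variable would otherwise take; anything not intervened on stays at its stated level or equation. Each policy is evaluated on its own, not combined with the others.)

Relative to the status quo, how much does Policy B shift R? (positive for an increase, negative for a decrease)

Baseline:
  N = 42
  Z = 13
  R = 206 + 3·42 + 13 = 345
Policy B (N := 98):
  N = 98
  Z = 13
  R = 206 + 3·98 + 13 = 513
Change in R: 513 − 345 = 168

168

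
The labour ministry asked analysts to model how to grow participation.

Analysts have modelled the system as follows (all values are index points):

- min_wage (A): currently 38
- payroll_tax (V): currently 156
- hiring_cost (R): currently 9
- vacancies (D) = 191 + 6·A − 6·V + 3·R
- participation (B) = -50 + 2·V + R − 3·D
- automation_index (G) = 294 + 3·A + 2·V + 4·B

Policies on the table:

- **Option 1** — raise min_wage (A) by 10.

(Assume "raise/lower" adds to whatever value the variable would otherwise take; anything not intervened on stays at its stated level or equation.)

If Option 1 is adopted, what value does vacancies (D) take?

-430

Option 1 (A + 10):
  A = 38 + 10 = 48
  V = 156
  R = 9
  D = 191 + 6·48 − 6·156 + 3·9 = -430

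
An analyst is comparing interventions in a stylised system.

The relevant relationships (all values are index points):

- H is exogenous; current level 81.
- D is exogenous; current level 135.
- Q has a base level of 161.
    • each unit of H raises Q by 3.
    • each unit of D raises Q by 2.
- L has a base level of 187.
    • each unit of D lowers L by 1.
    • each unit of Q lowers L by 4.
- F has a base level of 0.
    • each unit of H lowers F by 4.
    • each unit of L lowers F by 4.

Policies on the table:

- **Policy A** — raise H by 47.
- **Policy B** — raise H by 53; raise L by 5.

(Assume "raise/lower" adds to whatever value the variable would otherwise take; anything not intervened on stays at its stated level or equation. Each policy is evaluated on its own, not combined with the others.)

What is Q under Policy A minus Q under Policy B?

Policy A (H + 47):
  H = 81 + 47 = 128
  D = 135
  Q = 161 + 3·128 + 2·135 = 815
Policy B (H + 53, L + 5):
  H = 81 + 53 = 134
  D = 135
  Q = 161 + 3·134 + 2·135 = 833
Q: 815 − 833 = -18

-18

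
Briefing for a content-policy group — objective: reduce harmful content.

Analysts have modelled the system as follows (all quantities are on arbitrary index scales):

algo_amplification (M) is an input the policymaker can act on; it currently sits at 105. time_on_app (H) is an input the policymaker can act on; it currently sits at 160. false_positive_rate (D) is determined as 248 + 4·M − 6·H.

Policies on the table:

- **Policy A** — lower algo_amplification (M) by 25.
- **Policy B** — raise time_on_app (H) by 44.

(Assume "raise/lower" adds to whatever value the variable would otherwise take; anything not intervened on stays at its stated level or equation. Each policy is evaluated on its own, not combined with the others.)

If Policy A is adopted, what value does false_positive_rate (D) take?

Policy A (M − 25):
  M = 105 − 25 = 80
  H = 160
  D = 248 + 4·80 − 6·160 = -392

-392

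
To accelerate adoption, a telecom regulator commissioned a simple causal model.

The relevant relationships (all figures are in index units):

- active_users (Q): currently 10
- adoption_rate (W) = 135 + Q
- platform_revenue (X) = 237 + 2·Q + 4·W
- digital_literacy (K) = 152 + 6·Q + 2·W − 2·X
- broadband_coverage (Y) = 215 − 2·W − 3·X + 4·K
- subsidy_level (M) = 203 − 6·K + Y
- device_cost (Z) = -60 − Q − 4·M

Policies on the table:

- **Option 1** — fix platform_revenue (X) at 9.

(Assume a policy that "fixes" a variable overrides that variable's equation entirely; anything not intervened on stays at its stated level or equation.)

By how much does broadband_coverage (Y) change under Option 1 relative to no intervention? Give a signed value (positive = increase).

Baseline:
  Q = 10
  W = 135 + 10 = 145
  X = 237 + 2·10 + 4·145 = 837
  K = 152 + 6·10 + 2·145 − 2·837 = -1172
  Y = 215 − 2·145 − 3·837 + 4·(-1172) = -7274
Option 1 (X := 9):
  Q = 10
  W = 135 + 10 = 145
  X = 9
  K = 152 + 6·10 + 2·145 − 2·9 = 484
  Y = 215 − 2·145 − 3·9 + 4·484 = 1834
Change in Y: 1834 − (-7274) = 9108

9108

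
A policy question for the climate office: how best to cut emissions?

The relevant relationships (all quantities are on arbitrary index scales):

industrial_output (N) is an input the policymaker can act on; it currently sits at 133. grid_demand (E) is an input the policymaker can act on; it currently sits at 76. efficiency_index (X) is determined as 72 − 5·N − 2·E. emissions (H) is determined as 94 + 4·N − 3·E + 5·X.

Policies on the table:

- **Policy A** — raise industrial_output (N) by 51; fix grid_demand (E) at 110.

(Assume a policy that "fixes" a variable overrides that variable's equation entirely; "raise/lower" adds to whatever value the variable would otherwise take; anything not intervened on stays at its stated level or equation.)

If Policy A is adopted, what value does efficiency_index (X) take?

-1068

Policy A (N + 51, E := 110):
  N = 133 + 51 = 184
  E = 110
  X = 72 − 5·184 − 2·110 = -1068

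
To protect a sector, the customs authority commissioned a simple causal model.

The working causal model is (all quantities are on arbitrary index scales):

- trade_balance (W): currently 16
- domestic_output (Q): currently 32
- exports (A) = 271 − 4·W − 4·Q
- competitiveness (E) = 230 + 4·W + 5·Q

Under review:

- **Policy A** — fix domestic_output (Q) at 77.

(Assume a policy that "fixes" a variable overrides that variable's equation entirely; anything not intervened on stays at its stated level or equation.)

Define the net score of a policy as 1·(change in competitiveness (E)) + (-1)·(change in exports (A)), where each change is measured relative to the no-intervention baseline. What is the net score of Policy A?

Baseline:
  W = 16
  Q = 32
  A = 271 − 4·16 − 4·32 = 79
  E = 230 + 4·16 + 5·32 = 454
Policy A (Q := 77):
  W = 16
  Q = 77
  A = 271 − 4·16 − 4·77 = -101
  E = 230 + 4·16 + 5·77 = 679
ΔE = 679 − 454 = 225; ΔA = -101 − 79 = -180
Score = 1·225 + (-1)·(-180) = 405

405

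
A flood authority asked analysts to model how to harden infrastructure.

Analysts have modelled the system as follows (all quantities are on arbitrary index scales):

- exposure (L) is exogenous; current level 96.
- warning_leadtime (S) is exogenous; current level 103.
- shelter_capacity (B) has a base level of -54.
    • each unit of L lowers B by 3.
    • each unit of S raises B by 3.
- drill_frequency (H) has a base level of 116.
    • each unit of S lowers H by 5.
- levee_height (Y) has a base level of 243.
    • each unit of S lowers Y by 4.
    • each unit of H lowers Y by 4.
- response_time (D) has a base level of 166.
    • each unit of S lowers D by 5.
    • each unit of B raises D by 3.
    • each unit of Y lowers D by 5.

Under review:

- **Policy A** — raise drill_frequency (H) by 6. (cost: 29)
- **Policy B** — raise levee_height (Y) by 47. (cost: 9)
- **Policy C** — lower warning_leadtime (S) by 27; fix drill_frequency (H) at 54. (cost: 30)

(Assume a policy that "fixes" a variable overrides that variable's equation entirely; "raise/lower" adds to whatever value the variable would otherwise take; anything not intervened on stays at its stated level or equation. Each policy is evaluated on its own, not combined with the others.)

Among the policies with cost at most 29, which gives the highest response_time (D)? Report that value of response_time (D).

-7463

Policy A (H + 6):
  L = 96
  S = 103
  B = -54 − 3·96 + 3·103 = -33
  H = 116 − 5·103 (+6 from intervention) = -393
  Y = 243 − 4·103 − 4·(-393) = 1403
  D = 166 − 5·103 + 3·(-33) − 5·1403 = -7463
Policy B (Y + 47):
  L = 96
  S = 103
  B = -54 − 3·96 + 3·103 = -33
  H = 116 − 5·103 = -399
  Y = 243 − 4·103 − 4·(-399) (+47 from intervention) = 1474
  D = 166 − 5·103 + 3·(-33) − 5·1474 = -7818
Comparing — Policy A: D=-7463, Policy B: D=-7818. Highest is -7463 (Policy A).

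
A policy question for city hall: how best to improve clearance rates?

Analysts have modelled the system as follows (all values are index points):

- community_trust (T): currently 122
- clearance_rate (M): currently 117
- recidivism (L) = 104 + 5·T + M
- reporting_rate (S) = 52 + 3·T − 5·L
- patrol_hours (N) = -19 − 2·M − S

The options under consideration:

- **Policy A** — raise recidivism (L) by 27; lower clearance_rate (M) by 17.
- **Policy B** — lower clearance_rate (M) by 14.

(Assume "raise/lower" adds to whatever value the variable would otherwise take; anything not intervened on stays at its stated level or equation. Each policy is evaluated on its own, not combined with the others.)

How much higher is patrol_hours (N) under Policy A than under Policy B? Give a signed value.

126

Policy A (L + 27, M − 17):
  T = 122
  M = 117 − 17 = 100
  L = 104 + 5·122 + 100 (+27 from intervention) = 841
  S = 52 + 3·122 − 5·841 = -3787
  N = -19 − 2·100 − (-3787) = 3568
Policy B (M − 14):
  T = 122
  M = 117 − 14 = 103
  L = 104 + 5·122 + 103 = 817
  S = 52 + 3·122 − 5·817 = -3667
  N = -19 − 2·103 − (-3667) = 3442
N: 3568 − 3442 = 126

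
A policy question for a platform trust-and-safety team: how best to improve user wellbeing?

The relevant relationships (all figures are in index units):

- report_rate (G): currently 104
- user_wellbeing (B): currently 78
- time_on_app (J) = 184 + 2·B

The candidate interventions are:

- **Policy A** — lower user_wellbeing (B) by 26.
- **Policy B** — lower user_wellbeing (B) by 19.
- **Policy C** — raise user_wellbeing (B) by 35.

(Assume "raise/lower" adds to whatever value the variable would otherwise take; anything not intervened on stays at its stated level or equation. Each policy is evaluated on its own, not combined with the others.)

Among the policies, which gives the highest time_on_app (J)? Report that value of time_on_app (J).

410

Policy A (B − 26):
  B = 78 − 26 = 52
  J = 184 + 2·52 = 288
Policy B (B − 19):
  B = 78 − 19 = 59
  J = 184 + 2·59 = 302
Policy C (B + 35):
  B = 78 + 35 = 113
  J = 184 + 2·113 = 410
Comparing — Policy A: J=288, Policy B: J=302, Policy C: J=410. Highest is 410 (Policy C).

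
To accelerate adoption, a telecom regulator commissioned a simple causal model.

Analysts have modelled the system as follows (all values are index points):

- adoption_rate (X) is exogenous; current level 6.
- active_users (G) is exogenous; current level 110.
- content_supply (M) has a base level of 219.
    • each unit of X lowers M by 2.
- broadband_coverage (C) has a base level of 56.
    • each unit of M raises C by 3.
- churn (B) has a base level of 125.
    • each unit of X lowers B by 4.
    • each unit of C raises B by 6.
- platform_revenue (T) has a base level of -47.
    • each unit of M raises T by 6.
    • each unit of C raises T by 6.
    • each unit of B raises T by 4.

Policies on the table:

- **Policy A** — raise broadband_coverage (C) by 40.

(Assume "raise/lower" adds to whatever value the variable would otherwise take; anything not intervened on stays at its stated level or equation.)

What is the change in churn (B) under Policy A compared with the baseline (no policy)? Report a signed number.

Baseline:
  X = 6
  M = 219 − 2·6 = 207
  C = 56 + 3·207 = 677
  B = 125 − 4·6 + 6·677 = 4163
Policy A (C + 40):
  X = 6
  M = 219 − 2·6 = 207
  C = 56 + 3·207 (+40 from intervention) = 717
  B = 125 − 4·6 + 6·717 = 4403
Change in B: 4403 − 4163 = 240

240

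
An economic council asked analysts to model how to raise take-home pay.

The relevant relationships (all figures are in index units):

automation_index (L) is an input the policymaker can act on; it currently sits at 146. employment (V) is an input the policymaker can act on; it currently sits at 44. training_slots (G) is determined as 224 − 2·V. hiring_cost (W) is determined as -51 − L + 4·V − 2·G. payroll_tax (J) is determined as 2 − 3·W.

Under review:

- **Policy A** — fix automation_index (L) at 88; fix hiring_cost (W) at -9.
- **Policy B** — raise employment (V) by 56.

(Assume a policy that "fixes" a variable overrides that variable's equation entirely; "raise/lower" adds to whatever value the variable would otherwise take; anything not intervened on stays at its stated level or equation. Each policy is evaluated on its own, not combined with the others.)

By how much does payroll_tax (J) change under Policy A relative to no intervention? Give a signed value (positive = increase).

-852

Baseline:
  L = 146
  V = 44
  G = 224 − 2·44 = 136
  W = -51 − 146 + 4·44 − 2·136 = -293
  J = 2 − 3·(-293) = 881
Policy A (L := 88, W := -9):
  L = 88
  V = 44
  G = 224 − 2·44 = 136
  W = -9
  J = 2 − 3·(-9) = 29
Change in J: 29 − 881 = -852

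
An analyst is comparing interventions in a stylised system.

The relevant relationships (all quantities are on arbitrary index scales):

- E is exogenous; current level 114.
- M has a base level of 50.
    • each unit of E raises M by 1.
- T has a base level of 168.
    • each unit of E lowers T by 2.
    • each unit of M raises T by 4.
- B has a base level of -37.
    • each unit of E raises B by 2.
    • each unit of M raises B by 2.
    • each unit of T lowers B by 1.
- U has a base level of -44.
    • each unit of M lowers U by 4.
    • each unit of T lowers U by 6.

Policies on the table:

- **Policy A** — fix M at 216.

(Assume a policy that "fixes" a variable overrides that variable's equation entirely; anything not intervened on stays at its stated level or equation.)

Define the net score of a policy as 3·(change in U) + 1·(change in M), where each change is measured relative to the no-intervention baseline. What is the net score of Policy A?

Baseline:
  E = 114
  M = 50 + 114 = 164
  T = 168 − 2·114 + 4·164 = 596
  U = -44 − 4·164 − 6·596 = -4276
Policy A (M := 216):
  E = 114
  M = 216
  T = 168 − 2·114 + 4·216 = 804
  U = -44 − 4·216 − 6·804 = -5732
ΔU = -5732 − (-4276) = -1456; ΔM = 216 − 164 = 52
Score = 3·(-1456) + 1·52 = -4316

-4316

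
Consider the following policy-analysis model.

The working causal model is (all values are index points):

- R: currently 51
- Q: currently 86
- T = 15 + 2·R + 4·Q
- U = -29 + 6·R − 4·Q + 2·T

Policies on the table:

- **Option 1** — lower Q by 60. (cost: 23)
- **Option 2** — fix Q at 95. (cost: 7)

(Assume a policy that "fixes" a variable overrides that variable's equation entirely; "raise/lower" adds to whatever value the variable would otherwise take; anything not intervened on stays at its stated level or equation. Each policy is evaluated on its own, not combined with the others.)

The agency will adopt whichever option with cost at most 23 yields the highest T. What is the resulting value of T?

Option 1 (Q − 60):
  R = 51
  Q = 86 − 60 = 26
  T = 15 + 2·51 + 4·26 = 221
Option 2 (Q := 95):
  R = 51
  Q = 95
  T = 15 + 2·51 + 4·95 = 497
Comparing — Option 1: T=221, Option 2: T=497. Highest is 497 (Option 2).

497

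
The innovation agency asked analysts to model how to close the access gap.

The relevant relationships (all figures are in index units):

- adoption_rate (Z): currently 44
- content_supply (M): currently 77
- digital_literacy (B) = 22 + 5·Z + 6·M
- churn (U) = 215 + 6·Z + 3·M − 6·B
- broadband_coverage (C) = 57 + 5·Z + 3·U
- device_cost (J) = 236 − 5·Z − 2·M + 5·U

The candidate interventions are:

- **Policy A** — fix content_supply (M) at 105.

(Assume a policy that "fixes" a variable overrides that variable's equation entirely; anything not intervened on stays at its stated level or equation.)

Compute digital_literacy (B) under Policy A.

872

Policy A (M := 105):
  Z = 44
  M = 105
  B = 22 + 5·44 + 6·105 = 872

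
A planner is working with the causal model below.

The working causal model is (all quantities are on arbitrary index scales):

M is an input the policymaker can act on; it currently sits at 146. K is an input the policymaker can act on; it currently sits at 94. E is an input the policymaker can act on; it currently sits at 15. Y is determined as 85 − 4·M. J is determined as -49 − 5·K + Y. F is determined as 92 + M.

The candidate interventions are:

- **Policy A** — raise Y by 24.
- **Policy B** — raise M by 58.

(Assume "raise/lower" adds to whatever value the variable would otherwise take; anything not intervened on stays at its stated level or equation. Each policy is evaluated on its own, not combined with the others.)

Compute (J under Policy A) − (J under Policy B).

Policy A (Y + 24):
  M = 146
  K = 94
  Y = 85 − 4·146 (+24 from intervention) = -475
  J = -49 − 5·94 + (-475) = -994
Policy B (M + 58):
  M = 146 + 58 = 204
  K = 94
  Y = 85 − 4·204 = -731
  J = -49 − 5·94 + (-731) = -1250
J: -994 − (-1250) = 256

256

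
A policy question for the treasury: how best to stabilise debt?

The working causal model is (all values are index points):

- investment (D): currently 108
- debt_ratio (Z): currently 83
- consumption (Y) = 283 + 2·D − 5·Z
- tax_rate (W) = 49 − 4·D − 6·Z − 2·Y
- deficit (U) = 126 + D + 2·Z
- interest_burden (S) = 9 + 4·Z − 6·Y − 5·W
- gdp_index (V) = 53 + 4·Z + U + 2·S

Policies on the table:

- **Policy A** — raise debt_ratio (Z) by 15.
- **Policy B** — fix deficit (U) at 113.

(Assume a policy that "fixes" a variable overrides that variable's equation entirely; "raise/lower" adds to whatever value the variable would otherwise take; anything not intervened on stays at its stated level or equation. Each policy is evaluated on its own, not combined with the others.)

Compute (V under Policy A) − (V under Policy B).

Policy A (Z + 15):
  D = 108
  Z = 83 + 15 = 98
  Y = 283 + 2·108 − 5·98 = 9
  W = 49 − 4·108 − 6·98 − 2·9 = -989
  U = 126 + 108 + 2·98 = 430
  S = 9 + 4·98 − 6·9 − 5·(-989) = 5292
  V = 53 + 4·98 + 430 + 2·5292 = 11459
Policy B (U := 113):
  D = 108
  Z = 83
  Y = 283 + 2·108 − 5·83 = 84
  W = 49 − 4·108 − 6·83 − 2·84 = -1049
  U = 113
  S = 9 + 4·83 − 6·84 − 5·(-1049) = 5082
  V = 53 + 4·83 + 113 + 2·5082 = 10662
V: 11459 − 10662 = 797

797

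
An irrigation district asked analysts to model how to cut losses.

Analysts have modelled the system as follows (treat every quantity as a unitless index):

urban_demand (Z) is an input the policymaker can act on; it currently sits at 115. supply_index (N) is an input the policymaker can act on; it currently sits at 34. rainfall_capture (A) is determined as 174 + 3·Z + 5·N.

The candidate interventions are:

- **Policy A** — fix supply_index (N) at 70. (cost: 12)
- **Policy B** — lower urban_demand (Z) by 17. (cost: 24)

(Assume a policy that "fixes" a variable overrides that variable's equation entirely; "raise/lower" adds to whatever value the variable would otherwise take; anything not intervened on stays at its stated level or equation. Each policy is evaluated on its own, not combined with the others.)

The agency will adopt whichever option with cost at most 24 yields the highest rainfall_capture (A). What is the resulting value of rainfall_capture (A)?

Policy A (N := 70):
  Z = 115
  N = 70
  A = 174 + 3·115 + 5·70 = 869
Policy B (Z − 17):
  Z = 115 − 17 = 98
  N = 34
  A = 174 + 3·98 + 5·34 = 638
Comparing — Policy A: A=869, Policy B: A=638. Highest is 869 (Policy A).

869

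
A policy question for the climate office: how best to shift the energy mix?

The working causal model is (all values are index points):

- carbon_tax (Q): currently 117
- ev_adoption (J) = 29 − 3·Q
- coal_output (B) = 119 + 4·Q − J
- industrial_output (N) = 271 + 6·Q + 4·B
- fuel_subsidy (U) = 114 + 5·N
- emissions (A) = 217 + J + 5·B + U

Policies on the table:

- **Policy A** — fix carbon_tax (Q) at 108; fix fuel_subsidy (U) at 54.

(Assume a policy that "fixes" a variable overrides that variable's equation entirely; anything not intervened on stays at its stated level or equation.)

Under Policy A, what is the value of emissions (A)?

4206

Policy A (Q := 108, U := 54):
  Q = 108
  J = 29 − 3·108 = -295
  B = 119 + 4·108 − (-295) = 846
  N = 271 + 6·108 + 4·846 = 4303
  U = 54
  A = 217 + (-295) + 5·846 + 54 = 4206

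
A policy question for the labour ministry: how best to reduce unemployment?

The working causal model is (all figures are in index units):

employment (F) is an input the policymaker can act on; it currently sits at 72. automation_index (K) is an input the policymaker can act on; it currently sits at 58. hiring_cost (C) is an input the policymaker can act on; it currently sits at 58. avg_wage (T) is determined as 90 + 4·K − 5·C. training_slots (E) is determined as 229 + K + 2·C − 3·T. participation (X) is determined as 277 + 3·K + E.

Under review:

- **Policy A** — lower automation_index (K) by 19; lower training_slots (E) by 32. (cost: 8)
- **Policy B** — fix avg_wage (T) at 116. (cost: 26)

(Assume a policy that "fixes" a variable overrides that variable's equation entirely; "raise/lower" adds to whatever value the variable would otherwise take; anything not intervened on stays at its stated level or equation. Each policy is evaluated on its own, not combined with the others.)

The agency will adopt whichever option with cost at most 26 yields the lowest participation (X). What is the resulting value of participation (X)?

Policy A (K − 19, E − 32):
  K = 58 − 19 = 39
  C = 58
  T = 90 + 4·39 − 5·58 = -44
  E = 229 + 39 + 2·58 − 3·(-44) (−32 from intervention) = 484
  X = 277 + 3·39 + 484 = 878
Policy B (T := 116):
  K = 58
  C = 58
  T = 116
  E = 229 + 58 + 2·58 − 3·116 = 55
  X = 277 + 3·58 + 55 = 506
Comparing — Policy A: X=878, Policy B: X=506. Lowest is 506 (Policy B).

506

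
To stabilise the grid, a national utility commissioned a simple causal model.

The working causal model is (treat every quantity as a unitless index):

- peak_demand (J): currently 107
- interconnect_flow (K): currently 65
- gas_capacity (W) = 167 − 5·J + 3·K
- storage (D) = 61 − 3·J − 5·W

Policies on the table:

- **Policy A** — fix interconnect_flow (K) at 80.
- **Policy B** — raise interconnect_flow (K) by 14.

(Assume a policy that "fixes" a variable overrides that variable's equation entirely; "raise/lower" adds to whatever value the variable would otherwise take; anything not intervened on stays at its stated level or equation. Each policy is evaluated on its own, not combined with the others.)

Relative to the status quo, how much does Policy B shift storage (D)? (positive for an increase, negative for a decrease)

-210

Baseline:
  J = 107
  K = 65
  W = 167 − 5·107 + 3·65 = -173
  D = 61 − 3·107 − 5·(-173) = 605
Policy B (K + 14):
  J = 107
  K = 65 + 14 = 79
  W = 167 − 5·107 + 3·79 = -131
  D = 61 − 3·107 − 5·(-131) = 395
Change in D: 395 − 605 = -210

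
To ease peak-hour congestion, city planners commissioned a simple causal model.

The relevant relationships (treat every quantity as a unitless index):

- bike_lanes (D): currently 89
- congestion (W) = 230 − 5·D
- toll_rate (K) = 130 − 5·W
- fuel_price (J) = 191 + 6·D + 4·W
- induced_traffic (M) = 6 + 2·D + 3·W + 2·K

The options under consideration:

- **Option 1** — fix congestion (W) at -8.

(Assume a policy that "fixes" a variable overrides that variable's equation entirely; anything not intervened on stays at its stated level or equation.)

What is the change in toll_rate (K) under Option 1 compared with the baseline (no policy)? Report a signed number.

Baseline:
  D = 89
  W = 230 − 5·89 = -215
  K = 130 − 5·(-215) = 1205
Option 1 (W := -8):
  D = 89
  W = -8
  K = 130 − 5·(-8) = 170
Change in K: 170 − 1205 = -1035

-1035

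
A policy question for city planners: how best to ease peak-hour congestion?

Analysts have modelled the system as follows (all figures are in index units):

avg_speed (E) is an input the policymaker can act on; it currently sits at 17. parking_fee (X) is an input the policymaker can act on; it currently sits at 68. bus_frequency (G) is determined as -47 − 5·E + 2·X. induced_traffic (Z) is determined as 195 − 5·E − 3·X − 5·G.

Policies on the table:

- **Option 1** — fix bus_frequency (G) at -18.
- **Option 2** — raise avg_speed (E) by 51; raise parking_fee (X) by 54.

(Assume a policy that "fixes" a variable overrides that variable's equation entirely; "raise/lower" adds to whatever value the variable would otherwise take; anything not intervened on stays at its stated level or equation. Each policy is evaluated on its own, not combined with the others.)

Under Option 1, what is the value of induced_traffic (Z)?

-4

Option 1 (G := -18):
  E = 17
  X = 68
  G = -18
  Z = 195 − 5·17 − 3·68 − 5·(-18) = -4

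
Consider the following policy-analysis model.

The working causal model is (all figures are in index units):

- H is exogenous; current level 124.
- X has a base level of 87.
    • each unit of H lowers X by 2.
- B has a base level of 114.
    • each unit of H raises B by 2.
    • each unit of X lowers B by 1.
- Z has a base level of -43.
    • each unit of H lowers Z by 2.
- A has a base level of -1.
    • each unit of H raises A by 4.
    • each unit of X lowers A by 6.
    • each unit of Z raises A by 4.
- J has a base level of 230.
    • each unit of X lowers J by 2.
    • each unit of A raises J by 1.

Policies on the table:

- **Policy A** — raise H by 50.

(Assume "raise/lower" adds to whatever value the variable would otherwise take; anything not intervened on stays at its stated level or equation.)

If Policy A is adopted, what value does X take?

Policy A (H + 50):
  H = 124 + 50 = 174
  X = 87 − 2·174 = -261

-261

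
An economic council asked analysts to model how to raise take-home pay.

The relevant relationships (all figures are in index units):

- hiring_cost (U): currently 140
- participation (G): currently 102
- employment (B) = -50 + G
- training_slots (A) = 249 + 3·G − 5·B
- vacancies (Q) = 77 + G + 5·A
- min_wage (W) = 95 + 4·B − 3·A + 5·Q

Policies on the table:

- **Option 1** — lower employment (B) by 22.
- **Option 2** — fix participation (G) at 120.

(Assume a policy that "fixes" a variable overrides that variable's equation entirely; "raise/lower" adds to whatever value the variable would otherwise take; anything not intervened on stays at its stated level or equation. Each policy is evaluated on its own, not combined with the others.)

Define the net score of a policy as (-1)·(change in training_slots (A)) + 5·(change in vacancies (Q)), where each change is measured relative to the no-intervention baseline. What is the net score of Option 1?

2640

Baseline:
  G = 102
  B = -50 + 102 = 52
  A = 249 + 3·102 − 5·52 = 295
  Q = 77 + 102 + 5·295 = 1654
Option 1 (B − 22):
  G = 102
  B = -50 + 102 (−22 from intervention) = 30
  A = 249 + 3·102 − 5·30 = 405
  Q = 77 + 102 + 5·405 = 2204
ΔA = 405 − 295 = 110; ΔQ = 2204 − 1654 = 550
Score = (-1)·110 + 5·550 = 2640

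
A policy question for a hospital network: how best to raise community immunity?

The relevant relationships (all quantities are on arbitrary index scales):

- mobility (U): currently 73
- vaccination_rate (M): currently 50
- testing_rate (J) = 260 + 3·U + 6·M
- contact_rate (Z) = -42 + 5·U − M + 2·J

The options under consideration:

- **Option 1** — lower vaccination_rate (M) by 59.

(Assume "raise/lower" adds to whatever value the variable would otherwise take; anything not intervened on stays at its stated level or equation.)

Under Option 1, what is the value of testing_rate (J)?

425

Option 1 (M − 59):
  U = 73
  M = 50 − 59 = -9
  J = 260 + 3·73 + 6·(-9) = 425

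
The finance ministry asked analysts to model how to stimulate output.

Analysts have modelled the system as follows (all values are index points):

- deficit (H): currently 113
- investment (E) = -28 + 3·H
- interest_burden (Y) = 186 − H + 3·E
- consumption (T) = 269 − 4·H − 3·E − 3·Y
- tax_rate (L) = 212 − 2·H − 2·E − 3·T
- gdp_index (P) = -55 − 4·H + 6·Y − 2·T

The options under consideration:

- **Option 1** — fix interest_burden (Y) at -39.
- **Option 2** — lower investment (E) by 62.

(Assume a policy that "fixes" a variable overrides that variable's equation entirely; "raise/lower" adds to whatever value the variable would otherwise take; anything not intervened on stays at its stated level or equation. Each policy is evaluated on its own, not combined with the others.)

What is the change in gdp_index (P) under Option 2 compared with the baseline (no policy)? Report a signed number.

-2604

Baseline:
  H = 113
  E = -28 + 3·113 = 311
  Y = 186 − 113 + 3·311 = 1006
  T = 269 − 4·113 − 3·311 − 3·1006 = -4134
  P = -55 − 4·113 + 6·1006 − 2·(-4134) = 13797
Option 2 (E − 62):
  H = 113
  E = -28 + 3·113 (−62 from intervention) = 249
  Y = 186 − 113 + 3·249 = 820
  T = 269 − 4·113 − 3·249 − 3·820 = -3390
  P = -55 − 4·113 + 6·820 − 2·(-3390) = 11193
Change in P: 11193 − 13797 = -2604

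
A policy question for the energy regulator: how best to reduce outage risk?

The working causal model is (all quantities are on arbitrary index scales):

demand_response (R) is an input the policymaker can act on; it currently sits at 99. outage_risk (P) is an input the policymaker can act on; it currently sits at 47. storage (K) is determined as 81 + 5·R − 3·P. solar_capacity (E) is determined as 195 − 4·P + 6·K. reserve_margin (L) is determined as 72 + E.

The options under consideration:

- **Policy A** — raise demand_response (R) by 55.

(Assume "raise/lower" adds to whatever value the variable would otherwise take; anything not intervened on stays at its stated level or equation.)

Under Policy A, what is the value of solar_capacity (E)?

4267

Policy A (R + 55):
  R = 99 + 55 = 154
  P = 47
  K = 81 + 5·154 − 3·47 = 710
  E = 195 − 4·47 + 6·710 = 4267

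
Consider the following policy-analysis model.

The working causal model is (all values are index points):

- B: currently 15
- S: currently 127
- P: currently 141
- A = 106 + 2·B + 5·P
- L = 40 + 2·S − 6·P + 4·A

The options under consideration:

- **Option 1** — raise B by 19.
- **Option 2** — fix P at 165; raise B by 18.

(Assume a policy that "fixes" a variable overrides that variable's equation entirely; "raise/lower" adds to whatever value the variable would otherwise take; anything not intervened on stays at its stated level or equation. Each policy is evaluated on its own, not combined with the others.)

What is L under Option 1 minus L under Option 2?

Option 1 (B + 19):
  B = 15 + 19 = 34
  S = 127
  P = 141
  A = 106 + 2·34 + 5·141 = 879
  L = 40 + 2·127 − 6·141 + 4·879 = 2964
Option 2 (P := 165, B + 18):
  B = 15 + 18 = 33
  S = 127
  P = 165
  A = 106 + 2·33 + 5·165 = 997
  L = 40 + 2·127 − 6·165 + 4·997 = 3292
L: 2964 − 3292 = -328

-328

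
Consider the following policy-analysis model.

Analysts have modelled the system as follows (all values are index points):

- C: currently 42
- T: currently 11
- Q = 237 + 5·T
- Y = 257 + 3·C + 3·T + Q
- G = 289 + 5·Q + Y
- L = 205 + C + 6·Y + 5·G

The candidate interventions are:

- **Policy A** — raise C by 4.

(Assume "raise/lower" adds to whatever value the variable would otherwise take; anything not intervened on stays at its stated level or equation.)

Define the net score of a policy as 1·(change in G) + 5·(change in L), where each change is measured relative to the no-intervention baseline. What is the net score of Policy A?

692

Baseline:
  C = 42
  T = 11
  Q = 237 + 5·11 = 292
  Y = 257 + 3·42 + 3·11 + 292 = 708
  G = 289 + 5·292 + 708 = 2457
  L = 205 + 42 + 6·708 + 5·2457 = 16780
Policy A (C + 4):
  C = 42 + 4 = 46
  T = 11
  Q = 237 + 5·11 = 292
  Y = 257 + 3·46 + 3·11 + 292 = 720
  G = 289 + 5·292 + 720 = 2469
  L = 205 + 46 + 6·720 + 5·2469 = 16916
ΔG = 2469 − 2457 = 12; ΔL = 16916 − 16780 = 136
Score = 1·12 + 5·136 = 692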